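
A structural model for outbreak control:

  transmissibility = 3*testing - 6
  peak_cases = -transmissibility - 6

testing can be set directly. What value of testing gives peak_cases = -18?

Substituting into the peak_cases equation gives peak_cases = -3*testing.
Solve -3*testing = -18: testing = -18 / -3 = 6.

testing = 6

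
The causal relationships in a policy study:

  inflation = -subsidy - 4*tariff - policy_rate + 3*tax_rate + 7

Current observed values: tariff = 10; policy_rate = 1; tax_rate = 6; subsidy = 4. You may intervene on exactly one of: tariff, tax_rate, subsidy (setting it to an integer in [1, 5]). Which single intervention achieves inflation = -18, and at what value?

set subsidy = 2

Intervening on tariff: inflation = -4*tariff + 20. Reaching -18 requires tariff = 19/2, not an integer.
Intervening on tax_rate: inflation = 3*tax_rate - 38. Reaching -18 requires tax_rate = 20/3, not an integer.
Intervening on subsidy: with other inputs at their observed values, inflation = -subsidy - 16. Solving for -18 gives subsidy = 2, within [1, 5].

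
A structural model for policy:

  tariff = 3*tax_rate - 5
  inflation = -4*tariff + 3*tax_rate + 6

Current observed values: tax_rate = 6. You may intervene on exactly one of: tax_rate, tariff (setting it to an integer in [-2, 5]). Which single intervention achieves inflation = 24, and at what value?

Intervening on tax_rate: inflation = -9*tax_rate + 26. Reaching 24 requires tax_rate = 2/9, not an integer.
Intervening on tariff: with other inputs at their observed values, inflation = -4*tariff + 24. Solving for 24 gives tariff = 0, within [-2, 5].

set tariff = 0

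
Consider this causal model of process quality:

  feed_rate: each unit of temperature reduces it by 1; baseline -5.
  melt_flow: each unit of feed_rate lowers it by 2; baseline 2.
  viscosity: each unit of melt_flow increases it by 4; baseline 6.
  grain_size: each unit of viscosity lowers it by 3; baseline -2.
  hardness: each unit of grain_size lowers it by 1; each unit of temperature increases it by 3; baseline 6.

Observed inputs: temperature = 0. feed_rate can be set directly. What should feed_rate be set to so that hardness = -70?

feed_rate = 5

Intervening on feed_rate fixes its value directly, overriding its dependence on temperature.
Substituting into the viscosity equation gives viscosity = -8*feed_rate + 14.
Substituting into the grain_size equation gives grain_size = 24*feed_rate - 44.
Substituting into the hardness equation gives hardness = -24*feed_rate + 50.
Solve -24*feed_rate + 50 = -70: feed_rate = (-70 - 50) / -24 = 5.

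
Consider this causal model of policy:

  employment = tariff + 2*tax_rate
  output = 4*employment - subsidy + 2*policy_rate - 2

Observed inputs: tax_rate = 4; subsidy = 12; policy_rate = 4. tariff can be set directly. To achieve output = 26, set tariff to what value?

Substituting into the employment equation gives employment = tariff + 8.
Substituting into the output equation gives output = 4*tariff + 26.
Solve 4*tariff + 26 = 26: tariff = (26 - 26) / 4 = 0.

tariff = 0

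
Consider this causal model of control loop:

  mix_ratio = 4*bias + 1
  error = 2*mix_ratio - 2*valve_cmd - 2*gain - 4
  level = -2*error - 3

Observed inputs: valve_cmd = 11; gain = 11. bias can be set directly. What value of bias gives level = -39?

bias = 8

Substituting into the error equation gives error = 8*bias - 46.
Substituting into the level equation gives level = -16*bias + 89.
Solve -16*bias + 89 = -39: bias = (-39 - 89) / -16 = 8.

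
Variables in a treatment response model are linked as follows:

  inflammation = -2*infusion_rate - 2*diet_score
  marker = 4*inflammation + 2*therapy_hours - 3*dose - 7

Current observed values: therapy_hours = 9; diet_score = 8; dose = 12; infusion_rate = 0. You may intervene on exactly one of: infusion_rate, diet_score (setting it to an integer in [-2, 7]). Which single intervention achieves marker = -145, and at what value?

Intervening on infusion_rate: with other inputs at their observed values, marker = -8*infusion_rate - 89. Solving for -145 gives infusion_rate = 7, within [-2, 7].
Intervening on diet_score: marker = -8*diet_score - 25. Reaching -145 requires diet_score = 15, outside [-2, 7].

set infusion_rate = 7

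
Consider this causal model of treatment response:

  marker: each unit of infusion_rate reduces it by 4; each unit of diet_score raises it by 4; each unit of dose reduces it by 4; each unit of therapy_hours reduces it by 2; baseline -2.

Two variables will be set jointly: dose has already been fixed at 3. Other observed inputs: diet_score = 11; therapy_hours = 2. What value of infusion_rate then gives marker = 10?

infusion_rate = 4

With dose held at 3:
Substituting into the marker equation gives marker = -4*infusion_rate + 26.
Solve -4*infusion_rate + 26 = 10: infusion_rate = (10 - 26) / -4 = 4.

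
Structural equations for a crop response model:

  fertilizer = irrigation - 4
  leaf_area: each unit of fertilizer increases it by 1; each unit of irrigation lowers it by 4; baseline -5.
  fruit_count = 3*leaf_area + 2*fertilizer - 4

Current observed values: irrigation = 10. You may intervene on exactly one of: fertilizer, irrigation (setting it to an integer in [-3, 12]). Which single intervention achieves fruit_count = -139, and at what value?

Intervening on fertilizer: with other inputs at their observed values, fruit_count = 5*fertilizer - 139. Solving for -139 gives fertilizer = 0, within [-3, 12].
Intervening on irrigation: fruit_count = -7*irrigation - 39. Reaching -139 requires irrigation = 100/7, not an integer.

set fertilizer = 0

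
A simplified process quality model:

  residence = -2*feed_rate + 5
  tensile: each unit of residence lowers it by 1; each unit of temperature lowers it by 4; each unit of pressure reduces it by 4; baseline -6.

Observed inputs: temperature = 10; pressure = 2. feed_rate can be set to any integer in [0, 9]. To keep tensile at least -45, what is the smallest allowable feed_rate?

Substituting into the tensile equation gives tensile = 2*feed_rate - 59.
Require 2*feed_rate - 59 ≥ -45, so feed_rate ≥ 7.
The smallest integer in [0, 9] satisfying this is 7.

feed_rate = 7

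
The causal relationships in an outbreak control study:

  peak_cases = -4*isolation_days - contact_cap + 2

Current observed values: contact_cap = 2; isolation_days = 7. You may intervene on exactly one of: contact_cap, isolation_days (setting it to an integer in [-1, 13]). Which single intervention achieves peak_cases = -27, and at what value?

Intervening on contact_cap: with other inputs at their observed values, peak_cases = -contact_cap - 26. Solving for -27 gives contact_cap = 1, within [-1, 13].
Intervening on isolation_days: peak_cases = -4*isolation_days. Reaching -27 requires isolation_days = 27/4, not an integer.

set contact_cap = 1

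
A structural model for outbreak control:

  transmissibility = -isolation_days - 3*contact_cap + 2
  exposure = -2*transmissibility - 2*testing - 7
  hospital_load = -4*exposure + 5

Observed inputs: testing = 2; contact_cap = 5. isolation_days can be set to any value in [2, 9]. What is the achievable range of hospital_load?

Substituting into the transmissibility equation gives transmissibility = -isolation_days - 13.
Substituting into the exposure equation gives exposure = 2*isolation_days + 15.
Substituting into the hospital_load equation gives hospital_load = -8*isolation_days - 55.
Linear in isolation_days, so extremes are at the endpoints: isolation_days = 2 gives hospital_load = -71; isolation_days = 9 gives hospital_load = -127.

-127 to -71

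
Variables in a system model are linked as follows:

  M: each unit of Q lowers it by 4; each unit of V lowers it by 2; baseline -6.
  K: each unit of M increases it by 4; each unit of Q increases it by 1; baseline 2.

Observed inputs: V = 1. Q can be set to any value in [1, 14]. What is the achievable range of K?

Substituting into the M equation gives M = -4*Q - 8.
K becomes -15*Q - 30.
Linear in Q, so extremes are at the endpoints: Q = 1 gives K = -45; Q = 14 gives K = -240.

-240 to -45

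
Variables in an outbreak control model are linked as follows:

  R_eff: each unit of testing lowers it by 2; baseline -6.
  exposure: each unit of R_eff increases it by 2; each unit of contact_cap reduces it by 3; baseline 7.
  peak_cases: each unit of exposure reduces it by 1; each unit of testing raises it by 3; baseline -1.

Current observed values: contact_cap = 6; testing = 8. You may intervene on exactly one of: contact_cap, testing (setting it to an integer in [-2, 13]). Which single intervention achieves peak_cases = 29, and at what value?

Intervening on contact_cap: peak_cases = 3*contact_cap + 60. Reaching 29 requires contact_cap = -31/3, not an integer.
Intervening on testing: with other inputs at their observed values, peak_cases = 7*testing + 22. Solving for 29 gives testing = 1, within [-2, 13].

set testing = 1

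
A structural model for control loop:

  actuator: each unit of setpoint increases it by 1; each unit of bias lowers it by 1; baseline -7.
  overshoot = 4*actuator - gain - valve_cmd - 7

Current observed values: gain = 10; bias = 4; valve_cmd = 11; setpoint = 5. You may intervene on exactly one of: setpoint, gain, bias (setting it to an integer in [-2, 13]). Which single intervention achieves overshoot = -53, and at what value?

set gain = 11

Intervening on setpoint: overshoot = 4*setpoint - 72. Reaching -53 requires setpoint = 19/4, not an integer.
Intervening on gain: with other inputs at their observed values, overshoot = -gain - 42. Solving for -53 gives gain = 11, within [-2, 13].
Intervening on bias: overshoot = -4*bias - 36. Reaching -53 requires bias = 17/4, not an integer.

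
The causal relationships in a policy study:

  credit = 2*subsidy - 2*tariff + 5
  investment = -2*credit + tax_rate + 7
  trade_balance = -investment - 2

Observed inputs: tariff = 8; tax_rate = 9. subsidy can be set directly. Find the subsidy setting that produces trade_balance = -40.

Substituting into the credit equation gives credit = 2*subsidy - 11.
So investment = -4*subsidy + 38.
Substituting into the trade_balance equation gives trade_balance = 4*subsidy - 40.
Solve 4*subsidy - 40 = -40: subsidy = (-40 + 40) / 4 = 0.

subsidy = 0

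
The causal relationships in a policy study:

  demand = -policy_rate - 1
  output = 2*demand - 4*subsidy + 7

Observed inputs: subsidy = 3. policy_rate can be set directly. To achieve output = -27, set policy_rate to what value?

policy_rate = 10

Substituting into the output equation gives output = -2*policy_rate - 7.
Solve -2*policy_rate - 7 = -27: policy_rate = (-27 + 7) / -2 = 10.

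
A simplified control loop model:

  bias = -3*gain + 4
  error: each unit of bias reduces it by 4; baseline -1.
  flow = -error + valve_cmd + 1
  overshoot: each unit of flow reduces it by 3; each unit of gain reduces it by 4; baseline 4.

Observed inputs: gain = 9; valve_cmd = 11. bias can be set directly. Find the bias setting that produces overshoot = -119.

bias = 4

Intervening on bias fixes its value directly, overriding its dependence on gain.
Substituting into the flow equation gives flow = 4*bias + 13.
Substituting into the overshoot equation gives overshoot = -12*bias - 71.
Solve -12*bias - 71 = -119: bias = (-119 + 71) / -12 = 4.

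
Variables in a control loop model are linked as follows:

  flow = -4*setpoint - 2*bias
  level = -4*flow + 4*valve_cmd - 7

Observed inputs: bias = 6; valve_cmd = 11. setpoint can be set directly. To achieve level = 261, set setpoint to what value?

setpoint = 11

Substituting into the flow equation gives flow = -4*setpoint - 12.
Substituting into the level equation gives level = 16*setpoint + 85.
Solve 16*setpoint + 85 = 261: setpoint = (261 - 85) / 16 = 11.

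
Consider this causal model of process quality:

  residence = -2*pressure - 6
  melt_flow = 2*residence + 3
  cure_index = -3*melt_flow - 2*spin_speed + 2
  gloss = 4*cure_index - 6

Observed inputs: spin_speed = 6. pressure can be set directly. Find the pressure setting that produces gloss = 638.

pressure = 12

Substituting into the melt_flow equation gives melt_flow = -4*pressure - 9.
Substituting into the cure_index equation gives cure_index = 12*pressure + 17.
This gives gloss = 48*pressure + 62.
Solve 48*pressure + 62 = 638: pressure = (638 - 62) / 48 = 12.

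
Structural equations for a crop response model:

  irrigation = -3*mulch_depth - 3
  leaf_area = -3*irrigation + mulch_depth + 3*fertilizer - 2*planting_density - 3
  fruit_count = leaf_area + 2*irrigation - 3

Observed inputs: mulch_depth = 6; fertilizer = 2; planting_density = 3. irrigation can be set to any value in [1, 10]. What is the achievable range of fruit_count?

-10 to -1

Intervening on irrigation fixes its value directly, overriding its dependence on mulch_depth.
Substituting into the leaf_area equation gives leaf_area = -3*irrigation + 3.
Substituting into the fruit_count equation gives fruit_count = -irrigation.
Linear in irrigation, so extremes are at the endpoints: irrigation = 1 gives fruit_count = -1; irrigation = 10 gives fruit_count = -10.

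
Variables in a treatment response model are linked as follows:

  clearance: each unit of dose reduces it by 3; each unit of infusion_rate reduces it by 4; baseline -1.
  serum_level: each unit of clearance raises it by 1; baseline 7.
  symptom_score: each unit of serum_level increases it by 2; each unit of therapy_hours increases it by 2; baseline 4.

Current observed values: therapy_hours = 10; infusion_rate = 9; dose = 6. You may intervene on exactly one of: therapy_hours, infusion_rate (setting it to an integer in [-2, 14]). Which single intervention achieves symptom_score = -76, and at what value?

set therapy_hours = 8

Intervening on therapy_hours: with other inputs at their observed values, symptom_score = 2*therapy_hours - 92. Solving for -76 gives therapy_hours = 8, within [-2, 14].
Intervening on infusion_rate: symptom_score = -8*infusion_rate. Reaching -76 requires infusion_rate = 19/2, not an integer.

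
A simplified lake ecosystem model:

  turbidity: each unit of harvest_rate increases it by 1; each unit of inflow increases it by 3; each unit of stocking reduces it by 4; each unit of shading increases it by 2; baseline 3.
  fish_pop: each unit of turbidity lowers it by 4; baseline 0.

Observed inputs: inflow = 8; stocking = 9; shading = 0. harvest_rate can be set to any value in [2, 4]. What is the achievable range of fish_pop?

20 to 28

Substituting into the turbidity equation gives turbidity = harvest_rate - 9.
fish_pop becomes -4*harvest_rate + 36.
Linear in harvest_rate, so extremes are at the endpoints: harvest_rate = 2 gives fish_pop = 28; harvest_rate = 4 gives fish_pop = 20.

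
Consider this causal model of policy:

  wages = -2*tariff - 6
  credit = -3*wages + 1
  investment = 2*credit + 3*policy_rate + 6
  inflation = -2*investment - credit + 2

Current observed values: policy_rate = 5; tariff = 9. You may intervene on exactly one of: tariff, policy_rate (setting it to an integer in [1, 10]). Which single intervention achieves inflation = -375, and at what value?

Intervening on tariff: with other inputs at their observed values, inflation = -30*tariff - 135. Solving for -375 gives tariff = 8, within [1, 10].
Intervening on policy_rate: inflation = -6*policy_rate - 375. Reaching -375 requires policy_rate = 0, outside [1, 10].

set tariff = 8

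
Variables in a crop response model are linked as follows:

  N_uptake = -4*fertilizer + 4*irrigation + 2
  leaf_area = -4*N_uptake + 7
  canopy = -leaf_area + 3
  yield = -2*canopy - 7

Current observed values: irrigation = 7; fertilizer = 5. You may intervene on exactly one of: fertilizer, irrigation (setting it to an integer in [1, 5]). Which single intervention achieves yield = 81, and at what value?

Intervening on fertilizer: yield = 32*fertilizer - 239. Reaching 81 requires fertilizer = 10, outside [1, 5].
Intervening on irrigation: with other inputs at their observed values, yield = -32*irrigation + 145. Solving for 81 gives irrigation = 2, within [1, 5].

set irrigation = 2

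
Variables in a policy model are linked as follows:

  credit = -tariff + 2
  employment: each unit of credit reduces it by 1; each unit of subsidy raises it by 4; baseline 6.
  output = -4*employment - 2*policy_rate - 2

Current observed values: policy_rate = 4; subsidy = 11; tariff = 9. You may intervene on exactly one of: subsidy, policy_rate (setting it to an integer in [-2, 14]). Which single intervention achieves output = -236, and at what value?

set policy_rate = 3

Intervening on subsidy: output = -16*subsidy - 62. Reaching -236 requires subsidy = 87/8, not an integer.
Intervening on policy_rate: with other inputs at their observed values, output = -2*policy_rate - 230. Solving for -236 gives policy_rate = 3, within [-2, 14].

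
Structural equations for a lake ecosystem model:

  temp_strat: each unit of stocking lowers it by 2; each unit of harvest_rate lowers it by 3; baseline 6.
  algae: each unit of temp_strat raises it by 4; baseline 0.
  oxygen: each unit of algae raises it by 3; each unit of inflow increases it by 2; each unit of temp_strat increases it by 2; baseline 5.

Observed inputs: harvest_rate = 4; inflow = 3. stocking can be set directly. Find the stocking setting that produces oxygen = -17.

Substituting into the temp_strat equation gives temp_strat = -2*stocking - 6.
algae becomes -8*stocking - 24.
oxygen becomes -28*stocking - 73.
Solve -28*stocking - 73 = -17: stocking = (-17 + 73) / -28 = -2.

stocking = -2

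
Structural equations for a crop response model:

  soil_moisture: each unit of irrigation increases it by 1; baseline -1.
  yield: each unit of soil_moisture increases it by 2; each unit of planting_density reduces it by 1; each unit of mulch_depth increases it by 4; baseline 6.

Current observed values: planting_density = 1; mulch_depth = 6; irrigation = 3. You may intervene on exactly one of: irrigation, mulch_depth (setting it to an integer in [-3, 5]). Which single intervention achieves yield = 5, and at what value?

Intervening on irrigation: yield = 2*irrigation + 27. Reaching 5 requires irrigation = -11, outside [-3, 5].
Intervening on mulch_depth: with other inputs at their observed values, yield = 4*mulch_depth + 9. Solving for 5 gives mulch_depth = -1, within [-3, 5].

set mulch_depth = -1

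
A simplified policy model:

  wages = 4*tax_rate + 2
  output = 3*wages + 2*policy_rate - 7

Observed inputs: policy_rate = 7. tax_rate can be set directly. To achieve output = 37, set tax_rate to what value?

Substituting into the output equation gives output = 12*tax_rate + 13.
Solve 12*tax_rate + 13 = 37: tax_rate = (37 - 13) / 12 = 2.

tax_rate = 2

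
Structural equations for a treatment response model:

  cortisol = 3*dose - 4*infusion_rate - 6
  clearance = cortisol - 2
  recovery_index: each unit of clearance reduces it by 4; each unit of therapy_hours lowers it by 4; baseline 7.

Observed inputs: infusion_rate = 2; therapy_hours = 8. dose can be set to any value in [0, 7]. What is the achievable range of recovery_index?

-45 to 39

Substituting into the cortisol equation gives cortisol = 3*dose - 14.
clearance becomes 3*dose - 16.
recovery_index becomes -12*dose + 39.
Linear in dose, so extremes are at the endpoints: dose = 0 gives recovery_index = 39; dose = 7 gives recovery_index = -45.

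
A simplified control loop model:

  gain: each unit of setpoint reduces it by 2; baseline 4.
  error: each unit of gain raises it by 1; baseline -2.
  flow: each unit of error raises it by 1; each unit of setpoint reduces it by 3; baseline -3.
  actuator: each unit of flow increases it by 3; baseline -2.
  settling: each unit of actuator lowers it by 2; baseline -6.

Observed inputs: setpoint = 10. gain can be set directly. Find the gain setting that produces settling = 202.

gain = 1

Intervening on gain fixes its value directly, overriding its dependence on setpoint.
Substituting into the flow equation gives flow = gain - 35.
This gives actuator = 3*gain - 107.
Substituting into the settling equation gives settling = -6*gain + 208.
Solve -6*gain + 208 = 202: gain = (202 - 208) / -6 = 1.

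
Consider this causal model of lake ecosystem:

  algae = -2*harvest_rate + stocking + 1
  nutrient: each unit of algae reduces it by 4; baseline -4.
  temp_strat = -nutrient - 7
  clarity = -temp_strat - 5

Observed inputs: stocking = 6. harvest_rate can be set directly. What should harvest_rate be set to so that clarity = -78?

harvest_rate = -6

Substituting into the algae equation gives algae = -2*harvest_rate + 7.
nutrient becomes 8*harvest_rate - 32.
Substituting into the temp_strat equation gives temp_strat = -8*harvest_rate + 25.
So clarity = 8*harvest_rate - 30.
Solve 8*harvest_rate - 30 = -78: harvest_rate = (-78 + 30) / 8 = -6.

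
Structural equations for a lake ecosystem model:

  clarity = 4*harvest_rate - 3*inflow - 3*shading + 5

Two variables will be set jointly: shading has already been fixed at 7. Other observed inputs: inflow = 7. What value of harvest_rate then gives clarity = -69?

With shading held at 7:
Substituting into the clarity equation gives clarity = 4*harvest_rate - 37.
Solve 4*harvest_rate - 37 = -69: harvest_rate = (-69 + 37) / 4 = -8.

harvest_rate = -8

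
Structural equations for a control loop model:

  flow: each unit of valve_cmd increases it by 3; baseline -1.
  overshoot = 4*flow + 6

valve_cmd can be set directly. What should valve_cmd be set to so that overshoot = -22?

Substituting into the overshoot equation gives overshoot = 12*valve_cmd + 2.
Solve 12*valve_cmd + 2 = -22: valve_cmd = (-22 - 2) / 12 = -2.

valve_cmd = -2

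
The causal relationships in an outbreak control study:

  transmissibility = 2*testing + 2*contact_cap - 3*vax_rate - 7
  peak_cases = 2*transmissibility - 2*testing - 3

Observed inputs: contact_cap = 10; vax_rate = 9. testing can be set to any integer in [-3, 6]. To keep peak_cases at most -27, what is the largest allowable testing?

testing = 2

Substituting into the transmissibility equation gives transmissibility = 2*testing - 14.
peak_cases becomes 2*testing - 31.
Require 2*testing - 31 ≤ -27, so testing ≤ 2.
The largest integer in [-3, 6] satisfying this is 2.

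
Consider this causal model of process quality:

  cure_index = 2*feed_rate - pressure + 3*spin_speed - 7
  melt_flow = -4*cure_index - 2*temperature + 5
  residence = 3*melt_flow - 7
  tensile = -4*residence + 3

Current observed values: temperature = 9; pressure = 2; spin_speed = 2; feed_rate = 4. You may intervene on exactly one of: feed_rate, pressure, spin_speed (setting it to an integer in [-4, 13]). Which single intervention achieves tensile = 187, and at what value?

Intervening on feed_rate: tensile = 96*feed_rate + 43. Reaching 187 requires feed_rate = 3/2, not an integer.
Intervening on pressure: with other inputs at their observed values, tensile = -48*pressure + 523. Solving for 187 gives pressure = 7, within [-4, 13].
Intervening on spin_speed: tensile = 144*spin_speed + 139. Reaching 187 requires spin_speed = 1/3, not an integer.

set pressure = 7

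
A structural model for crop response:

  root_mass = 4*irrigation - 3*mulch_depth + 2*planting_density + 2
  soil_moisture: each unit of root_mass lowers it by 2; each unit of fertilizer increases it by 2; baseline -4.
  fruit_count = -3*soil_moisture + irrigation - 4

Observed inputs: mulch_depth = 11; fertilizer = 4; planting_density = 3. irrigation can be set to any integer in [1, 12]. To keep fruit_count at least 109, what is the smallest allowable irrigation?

Substituting into the root_mass equation gives root_mass = 4*irrigation - 25.
soil_moisture becomes -8*irrigation + 54.
Substituting into the fruit_count equation gives fruit_count = 25*irrigation - 166.
Require 25*irrigation - 166 ≥ 109, so irrigation ≥ 11.
The smallest integer in [1, 12] satisfying this is 11.

irrigation = 11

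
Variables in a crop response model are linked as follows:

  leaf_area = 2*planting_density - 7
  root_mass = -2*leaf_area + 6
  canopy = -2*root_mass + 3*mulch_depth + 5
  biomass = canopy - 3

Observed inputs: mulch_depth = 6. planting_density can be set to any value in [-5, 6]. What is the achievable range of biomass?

-60 to 28

Substituting into the root_mass equation gives root_mass = -4*planting_density + 20.
Substituting into the canopy equation gives canopy = 8*planting_density - 17.
Substituting into the biomass equation gives biomass = 8*planting_density - 20.
Linear in planting_density, so extremes are at the endpoints: planting_density = -5 gives biomass = -60; planting_density = 6 gives biomass = 28.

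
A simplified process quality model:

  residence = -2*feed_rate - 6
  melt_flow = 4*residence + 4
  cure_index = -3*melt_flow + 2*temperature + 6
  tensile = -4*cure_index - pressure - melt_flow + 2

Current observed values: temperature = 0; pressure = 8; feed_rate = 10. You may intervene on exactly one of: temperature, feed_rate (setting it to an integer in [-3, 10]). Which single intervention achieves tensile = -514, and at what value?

Intervening on temperature: tensile = -8*temperature - 1130. Reaching -514 requires temperature = -77, outside [-3, 10].
Intervening on feed_rate: with other inputs at their observed values, tensile = -88*feed_rate - 250. Solving for -514 gives feed_rate = 3, within [-3, 10].

set feed_rate = 3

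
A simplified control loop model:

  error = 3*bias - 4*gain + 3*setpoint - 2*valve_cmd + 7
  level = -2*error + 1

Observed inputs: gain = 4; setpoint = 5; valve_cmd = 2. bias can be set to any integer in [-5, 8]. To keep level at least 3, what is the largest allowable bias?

bias = -1

Substituting into the error equation gives error = 3*bias + 2.
So level = -6*bias - 3.
Require -6*bias - 3 ≥ 3, so bias ≤ -1.
The largest integer in [-5, 8] satisfying this is -1.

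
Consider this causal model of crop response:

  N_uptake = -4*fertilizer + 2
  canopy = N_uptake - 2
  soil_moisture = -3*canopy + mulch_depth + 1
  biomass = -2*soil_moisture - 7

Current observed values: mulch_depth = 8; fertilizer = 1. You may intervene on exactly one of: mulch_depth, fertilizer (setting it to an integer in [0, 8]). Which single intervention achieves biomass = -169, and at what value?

set fertilizer = 6

Intervening on mulch_depth: biomass = -2*mulch_depth - 33. Reaching -169 requires mulch_depth = 68, outside [0, 8].
Intervening on fertilizer: with other inputs at their observed values, biomass = -24*fertilizer - 25. Solving for -169 gives fertilizer = 6, within [0, 8].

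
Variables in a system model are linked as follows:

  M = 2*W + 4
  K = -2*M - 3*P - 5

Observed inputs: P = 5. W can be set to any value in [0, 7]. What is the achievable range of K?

Substituting into the K equation gives K = -4*W - 28.
Linear in W, so extremes are at the endpoints: W = 0 gives K = -28; W = 7 gives K = -56.

-56 to -28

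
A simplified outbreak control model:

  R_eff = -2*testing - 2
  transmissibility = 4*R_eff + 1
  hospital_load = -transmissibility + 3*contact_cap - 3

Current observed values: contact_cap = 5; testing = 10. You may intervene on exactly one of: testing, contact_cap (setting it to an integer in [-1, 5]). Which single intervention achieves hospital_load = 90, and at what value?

Intervening on testing: hospital_load = 8*testing + 19. Reaching 90 requires testing = 71/8, not an integer.
Intervening on contact_cap: with other inputs at their observed values, hospital_load = 3*contact_cap + 84. Solving for 90 gives contact_cap = 2, within [-1, 5].

set contact_cap = 2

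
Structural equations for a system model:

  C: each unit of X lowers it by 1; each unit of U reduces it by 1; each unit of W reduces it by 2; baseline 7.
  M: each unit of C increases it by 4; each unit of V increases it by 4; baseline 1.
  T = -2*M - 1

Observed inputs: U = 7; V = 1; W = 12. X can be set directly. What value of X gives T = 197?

Substituting into the C equation gives C = -X - 24.
M becomes -4*X - 91.
This gives T = 8*X + 181.
Solve 8*X + 181 = 197: X = (197 - 181) / 8 = 2.

X = 2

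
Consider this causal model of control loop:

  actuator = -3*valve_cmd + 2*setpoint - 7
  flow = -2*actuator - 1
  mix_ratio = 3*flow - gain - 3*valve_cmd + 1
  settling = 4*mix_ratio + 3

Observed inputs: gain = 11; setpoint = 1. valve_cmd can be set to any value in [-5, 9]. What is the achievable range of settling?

Substituting into the actuator equation gives actuator = -3*valve_cmd - 5.
Substituting into the flow equation gives flow = 6*valve_cmd + 9.
mix_ratio becomes 15*valve_cmd + 17.
Substituting into the settling equation gives settling = 60*valve_cmd + 71.
Linear in valve_cmd, so extremes are at the endpoints: valve_cmd = -5 gives settling = -229; valve_cmd = 9 gives settling = 611.

-229 to 611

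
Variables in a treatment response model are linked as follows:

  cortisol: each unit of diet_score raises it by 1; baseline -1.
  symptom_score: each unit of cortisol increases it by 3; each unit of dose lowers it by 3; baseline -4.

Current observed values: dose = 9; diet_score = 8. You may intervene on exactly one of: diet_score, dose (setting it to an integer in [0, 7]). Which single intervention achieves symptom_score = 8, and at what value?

Intervening on diet_score: symptom_score = 3*diet_score - 34. Reaching 8 requires diet_score = 14, outside [0, 7].
Intervening on dose: with other inputs at their observed values, symptom_score = -3*dose + 17. Solving for 8 gives dose = 3, within [0, 7].

set dose = 3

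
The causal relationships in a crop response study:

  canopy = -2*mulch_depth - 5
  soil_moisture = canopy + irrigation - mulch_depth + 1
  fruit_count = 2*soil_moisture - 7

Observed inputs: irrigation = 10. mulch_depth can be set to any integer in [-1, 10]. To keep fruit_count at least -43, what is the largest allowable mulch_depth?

Substituting into the soil_moisture equation gives soil_moisture = -3*mulch_depth + 6.
Substituting into the fruit_count equation gives fruit_count = -6*mulch_depth + 5.
Require -6*mulch_depth + 5 ≥ -43, so mulch_depth ≤ 8.
The largest integer in [-1, 10] satisfying this is 8.

mulch_depth = 8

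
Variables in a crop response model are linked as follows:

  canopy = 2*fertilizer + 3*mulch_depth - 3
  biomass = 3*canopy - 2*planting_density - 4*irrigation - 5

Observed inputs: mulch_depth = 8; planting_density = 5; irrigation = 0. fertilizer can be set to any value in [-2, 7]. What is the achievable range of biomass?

36 to 90

Substituting into the canopy equation gives canopy = 2*fertilizer + 21.
So biomass = 6*fertilizer + 48.
Linear in fertilizer, so extremes are at the endpoints: fertilizer = -2 gives biomass = 36; fertilizer = 7 gives biomass = 90.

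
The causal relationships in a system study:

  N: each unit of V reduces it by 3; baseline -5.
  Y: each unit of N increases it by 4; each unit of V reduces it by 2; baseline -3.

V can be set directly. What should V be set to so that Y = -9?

V = -1

Substituting into the Y equation gives Y = -14*V - 23.
Solve -14*V - 23 = -9: V = (-9 + 23) / -14 = -1.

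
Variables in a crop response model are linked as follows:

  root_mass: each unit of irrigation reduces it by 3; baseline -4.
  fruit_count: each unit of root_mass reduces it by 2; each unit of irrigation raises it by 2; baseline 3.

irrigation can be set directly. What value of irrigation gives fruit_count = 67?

irrigation = 7

Substituting into the fruit_count equation gives fruit_count = 8*irrigation + 11.
Solve 8*irrigation + 11 = 67: irrigation = (67 - 11) / 8 = 7.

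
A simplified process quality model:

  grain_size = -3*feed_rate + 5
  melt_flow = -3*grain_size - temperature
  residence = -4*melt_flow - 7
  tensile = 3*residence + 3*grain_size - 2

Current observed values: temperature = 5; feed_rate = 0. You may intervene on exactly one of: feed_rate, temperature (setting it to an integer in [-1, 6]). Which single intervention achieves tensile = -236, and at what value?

set feed_rate = 4

Intervening on feed_rate: with other inputs at their observed values, tensile = -117*feed_rate + 232. Solving for -236 gives feed_rate = 4, within [-1, 6].
Intervening on temperature: tensile = 12*temperature + 172. Reaching -236 requires temperature = -34, outside [-1, 6].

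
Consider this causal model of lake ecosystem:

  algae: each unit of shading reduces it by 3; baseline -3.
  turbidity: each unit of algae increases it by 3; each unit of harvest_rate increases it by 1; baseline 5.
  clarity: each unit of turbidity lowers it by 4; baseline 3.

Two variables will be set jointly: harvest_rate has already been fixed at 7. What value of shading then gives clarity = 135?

shading = 4

With harvest_rate held at 7:
Substituting into the turbidity equation gives turbidity = -9*shading + 3.
Substituting into the clarity equation gives clarity = 36*shading - 9.
Solve 36*shading - 9 = 135: shading = (135 + 9) / 36 = 4.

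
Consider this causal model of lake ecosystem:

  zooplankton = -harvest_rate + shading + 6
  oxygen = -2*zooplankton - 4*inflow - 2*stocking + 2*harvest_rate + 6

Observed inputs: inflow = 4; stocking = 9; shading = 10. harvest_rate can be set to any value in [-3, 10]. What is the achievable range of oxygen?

Substituting into the zooplankton equation gives zooplankton = -harvest_rate + 16.
This gives oxygen = 4*harvest_rate - 60.
Linear in harvest_rate, so extremes are at the endpoints: harvest_rate = -3 gives oxygen = -72; harvest_rate = 10 gives oxygen = -20.

-72 to -20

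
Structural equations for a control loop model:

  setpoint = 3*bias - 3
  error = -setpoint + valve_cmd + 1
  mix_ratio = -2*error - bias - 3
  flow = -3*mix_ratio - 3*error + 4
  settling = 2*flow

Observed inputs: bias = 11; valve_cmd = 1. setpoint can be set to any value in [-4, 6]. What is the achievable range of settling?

68 to 128

Intervening on setpoint fixes its value directly, overriding its dependence on bias.
Substituting into the error equation gives error = -setpoint + 2.
mix_ratio becomes 2*setpoint - 18.
Substituting into the flow equation gives flow = -3*setpoint + 52.
settling becomes -6*setpoint + 104.
Linear in setpoint, so extremes are at the endpoints: setpoint = -4 gives settling = 128; setpoint = 6 gives settling = 68.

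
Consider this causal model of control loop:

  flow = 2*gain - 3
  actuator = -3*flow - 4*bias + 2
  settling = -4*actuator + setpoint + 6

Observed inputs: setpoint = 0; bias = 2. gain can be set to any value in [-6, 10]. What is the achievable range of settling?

-150 to 234

Substituting into the actuator equation gives actuator = -6*gain + 3.
settling becomes 24*gain - 6.
Linear in gain, so extremes are at the endpoints: gain = -6 gives settling = -150; gain = 10 gives settling = 234.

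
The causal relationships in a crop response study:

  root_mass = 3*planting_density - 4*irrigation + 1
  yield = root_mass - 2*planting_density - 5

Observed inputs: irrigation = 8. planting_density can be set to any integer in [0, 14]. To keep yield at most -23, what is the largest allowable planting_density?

planting_density = 13

Substituting into the root_mass equation gives root_mass = 3*planting_density - 31.
yield becomes planting_density - 36.
Require planting_density - 36 ≤ -23, so planting_density ≤ 13.
The largest integer in [0, 14] satisfying this is 13.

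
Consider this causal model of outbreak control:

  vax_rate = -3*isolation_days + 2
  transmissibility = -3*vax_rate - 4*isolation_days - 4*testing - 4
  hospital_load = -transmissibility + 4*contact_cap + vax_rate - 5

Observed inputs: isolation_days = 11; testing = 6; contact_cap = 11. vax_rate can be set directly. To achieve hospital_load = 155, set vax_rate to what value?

vax_rate = 11

Intervening on vax_rate fixes its value directly, overriding its dependence on isolation_days.
Substituting into the transmissibility equation gives transmissibility = -3*vax_rate - 72.
This gives hospital_load = 4*vax_rate + 111.
Solve 4*vax_rate + 111 = 155: vax_rate = (155 - 111) / 4 = 11.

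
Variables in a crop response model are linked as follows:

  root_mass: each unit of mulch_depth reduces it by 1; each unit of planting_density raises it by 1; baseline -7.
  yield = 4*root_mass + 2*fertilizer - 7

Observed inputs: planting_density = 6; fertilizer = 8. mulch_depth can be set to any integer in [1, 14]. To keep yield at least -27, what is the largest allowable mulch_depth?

Substituting into the root_mass equation gives root_mass = -mulch_depth - 1.
So yield = -4*mulch_depth + 5.
Require -4*mulch_depth + 5 ≥ -27, so mulch_depth ≤ 8.
The largest integer in [1, 14] satisfying this is 8.

mulch_depth = 8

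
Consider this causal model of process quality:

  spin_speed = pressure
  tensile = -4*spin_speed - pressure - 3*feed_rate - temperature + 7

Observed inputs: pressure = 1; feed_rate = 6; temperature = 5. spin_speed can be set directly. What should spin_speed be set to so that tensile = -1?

Intervening on spin_speed fixes its value directly, overriding its dependence on pressure.
Substituting into the tensile equation gives tensile = -4*spin_speed - 17.
Solve -4*spin_speed - 17 = -1: spin_speed = (-1 + 17) / -4 = -4.

spin_speed = -4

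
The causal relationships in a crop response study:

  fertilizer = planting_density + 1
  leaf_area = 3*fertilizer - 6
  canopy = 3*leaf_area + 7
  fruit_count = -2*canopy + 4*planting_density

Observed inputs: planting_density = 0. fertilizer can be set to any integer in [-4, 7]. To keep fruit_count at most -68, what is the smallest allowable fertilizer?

fertilizer = 5

Intervening on fertilizer fixes its value directly, overriding its dependence on planting_density.
Substituting into the canopy equation gives canopy = 9*fertilizer - 11.
This gives fruit_count = -18*fertilizer + 22.
Require -18*fertilizer + 22 ≤ -68, so fertilizer ≥ 5.
The smallest integer in [-4, 7] satisfying this is 5.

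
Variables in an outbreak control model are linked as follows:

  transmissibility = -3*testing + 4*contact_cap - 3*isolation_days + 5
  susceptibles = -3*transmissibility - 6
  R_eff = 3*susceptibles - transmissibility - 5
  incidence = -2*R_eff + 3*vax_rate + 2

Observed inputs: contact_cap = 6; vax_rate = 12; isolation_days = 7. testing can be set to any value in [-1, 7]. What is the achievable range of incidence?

-176 to 304

Substituting into the transmissibility equation gives transmissibility = -3*testing + 8.
Substituting into the susceptibles equation gives susceptibles = 9*testing - 30.
This gives R_eff = 30*testing - 103.
Substituting into the incidence equation gives incidence = -60*testing + 244.
Linear in testing, so extremes are at the endpoints: testing = -1 gives incidence = 304; testing = 7 gives incidence = -176.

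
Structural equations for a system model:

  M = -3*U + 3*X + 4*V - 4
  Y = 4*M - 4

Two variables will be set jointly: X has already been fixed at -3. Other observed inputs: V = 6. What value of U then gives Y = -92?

U = 11

With X held at -3:
Substituting into the M equation gives M = -3*U + 11.
Substituting into the Y equation gives Y = -12*U + 40.
Solve -12*U + 40 = -92: U = (-92 - 40) / -12 = 11.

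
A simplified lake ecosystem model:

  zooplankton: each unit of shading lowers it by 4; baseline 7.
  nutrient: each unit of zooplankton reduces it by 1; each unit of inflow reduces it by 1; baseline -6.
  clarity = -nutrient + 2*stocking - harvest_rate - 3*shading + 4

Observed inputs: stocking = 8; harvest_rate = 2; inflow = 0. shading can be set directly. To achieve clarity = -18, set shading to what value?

Substituting into the nutrient equation gives nutrient = 4*shading - 13.
Substituting into the clarity equation gives clarity = -7*shading + 31.
Solve -7*shading + 31 = -18: shading = (-18 - 31) / -7 = 7.

shading = 7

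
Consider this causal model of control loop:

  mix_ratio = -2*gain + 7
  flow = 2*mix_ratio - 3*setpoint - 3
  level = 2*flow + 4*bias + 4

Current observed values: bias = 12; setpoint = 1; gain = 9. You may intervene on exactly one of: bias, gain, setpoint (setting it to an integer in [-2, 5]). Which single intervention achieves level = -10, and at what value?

set setpoint = 2

Intervening on bias: level = 4*bias - 52. Reaching -10 requires bias = 21/2, not an integer.
Intervening on gain: level = -8*gain + 68. Reaching -10 requires gain = 39/4, not an integer.
Intervening on setpoint: with other inputs at their observed values, level = -6*setpoint + 2. Solving for -10 gives setpoint = 2, within [-2, 5].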